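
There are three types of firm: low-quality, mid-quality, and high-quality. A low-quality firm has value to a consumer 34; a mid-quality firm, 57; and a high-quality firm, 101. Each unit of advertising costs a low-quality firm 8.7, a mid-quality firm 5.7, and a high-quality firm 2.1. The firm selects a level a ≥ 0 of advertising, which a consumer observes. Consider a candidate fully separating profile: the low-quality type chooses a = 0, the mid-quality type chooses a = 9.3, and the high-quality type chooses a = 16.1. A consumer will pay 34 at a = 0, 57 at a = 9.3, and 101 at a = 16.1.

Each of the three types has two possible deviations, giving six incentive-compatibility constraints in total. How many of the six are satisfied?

4

Low-quality (own payoff 34): to a=9.3 gives 57 − 8.7×9.3 = -23.91 → no gain ✓; to a=16.1 gives 101 − 8.7×16.1 = -39.07 → no gain ✓.
Mid-quality (own payoff 57 − 5.7×9.3 = 3.99): to a=0 gives 34 → profitable ✗; to a=16.1 gives 101 − 5.7×16.1 = 9.23 → profitable ✗.
High-quality (own payoff 101 − 2.1×16.1 = 67.19): to a=0 gives 34 → no gain ✓; to a=9.3 gives 57 − 2.1×9.3 = 37.47 → no gain ✓.
4 of the 6 constraints hold; not an equilibrium.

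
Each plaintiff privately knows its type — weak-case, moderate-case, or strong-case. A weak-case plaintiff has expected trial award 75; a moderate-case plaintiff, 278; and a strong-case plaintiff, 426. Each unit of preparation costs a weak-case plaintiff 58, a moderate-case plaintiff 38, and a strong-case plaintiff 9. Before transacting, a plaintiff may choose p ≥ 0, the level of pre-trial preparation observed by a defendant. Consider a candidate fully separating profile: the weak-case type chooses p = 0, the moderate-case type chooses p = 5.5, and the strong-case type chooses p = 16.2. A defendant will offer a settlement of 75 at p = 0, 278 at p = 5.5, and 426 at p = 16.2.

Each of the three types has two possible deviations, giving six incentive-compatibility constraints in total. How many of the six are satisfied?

5

Weak-case (own payoff 75): to p=5.5 gives 278 − 58×5.5 = -41 → no gain ✓; to p=16.2 gives 426 − 58×16.2 = -513.6 → no gain ✓.
Moderate-case (own payoff 278 − 38×5.5 = 69): to p=0 gives 75 → profitable ✗; to p=16.2 gives 426 − 38×16.2 = -189.6 → no gain ✓.
Strong-case (own payoff 426 − 9×16.2 = 280.2): to p=0 gives 75 → no gain ✓; to p=5.5 gives 278 − 9×5.5 = 228.5 → no gain ✓.
5 of the 6 constraints hold; not an equilibrium.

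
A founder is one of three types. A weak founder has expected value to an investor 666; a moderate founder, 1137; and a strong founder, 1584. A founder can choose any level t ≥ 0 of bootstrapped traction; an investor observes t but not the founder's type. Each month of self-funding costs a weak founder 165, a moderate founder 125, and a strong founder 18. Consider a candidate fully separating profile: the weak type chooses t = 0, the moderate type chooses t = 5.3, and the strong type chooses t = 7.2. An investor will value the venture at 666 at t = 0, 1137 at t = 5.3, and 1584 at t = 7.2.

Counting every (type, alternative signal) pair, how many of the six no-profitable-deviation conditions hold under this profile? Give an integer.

4

Moderate (own payoff 1137 − 125×5.3 = 474.5): to t=0 gives 666 → profitable ✗; to t=7.2 gives 1584 − 125×7.2 = 684 → profitable ✗.
Weak (own payoff 666): to t=5.3 gives 1137 − 165×5.3 = 262.5 → no gain ✓; to t=7.2 gives 1584 − 165×7.2 = 396 → no gain ✓.
Strong (own payoff 1584 − 18×7.2 = 1454.4): to t=0 gives 666 → no gain ✓; to t=5.3 gives 1137 − 18×5.3 = 1041.6 → no gain ✓.
4 of the 6 constraints hold; not an equilibrium.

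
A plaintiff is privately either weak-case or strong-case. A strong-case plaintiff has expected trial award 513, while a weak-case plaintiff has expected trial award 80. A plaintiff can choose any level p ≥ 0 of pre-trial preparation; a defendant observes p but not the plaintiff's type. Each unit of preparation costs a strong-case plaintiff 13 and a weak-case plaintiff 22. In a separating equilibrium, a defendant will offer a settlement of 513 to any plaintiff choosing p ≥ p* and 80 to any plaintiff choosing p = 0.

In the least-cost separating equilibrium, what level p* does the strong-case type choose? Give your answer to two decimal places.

19.68

A weak-case plaintiff choosing p = 0 receives 80.
Imitating at p* instead would pay 513 at cost 22·p*, netting 513 − 22·p*.
Indifference: 80 = 513 − 22·p*, so p* = (513 − 80) / 22 ≈ 19.68.
This is the weak-case type's binding incentive-compatibility constraint; any p ≥ 19.68 sustains separation on that side.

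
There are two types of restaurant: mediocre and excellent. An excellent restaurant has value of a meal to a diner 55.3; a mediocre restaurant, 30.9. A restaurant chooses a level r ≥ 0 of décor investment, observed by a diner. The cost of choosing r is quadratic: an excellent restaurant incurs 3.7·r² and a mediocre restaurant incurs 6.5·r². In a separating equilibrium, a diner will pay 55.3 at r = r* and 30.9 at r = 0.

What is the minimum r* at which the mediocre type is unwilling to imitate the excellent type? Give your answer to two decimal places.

1.94

The mediocre type at r = 0 receives 30.9; imitating at r* yields 55.3 − 6.5·r*².
Indifference: 30.9 = 55.3 − 6.5·r*², so r*² = (55.3 − 30.9) / 6.5 ≈ 3.7538.
r* = √3.7538 ≈ 1.94.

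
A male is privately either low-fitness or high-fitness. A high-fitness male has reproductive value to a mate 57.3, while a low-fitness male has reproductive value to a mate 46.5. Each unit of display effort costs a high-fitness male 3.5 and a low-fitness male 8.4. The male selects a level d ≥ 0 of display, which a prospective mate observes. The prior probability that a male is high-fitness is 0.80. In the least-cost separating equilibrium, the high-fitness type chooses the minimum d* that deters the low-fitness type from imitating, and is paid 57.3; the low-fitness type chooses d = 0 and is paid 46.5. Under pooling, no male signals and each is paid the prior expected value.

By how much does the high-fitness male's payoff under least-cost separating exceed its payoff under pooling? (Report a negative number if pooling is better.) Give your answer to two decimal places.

Least-cost separating signal: d* solves 46.5 = 57.3 − 8.4·d*, so d* = (57.3 − 46.5)/8.4 ≈ 1.2857.
High-fitness type's separating payoff: 57.3 − 3.5 × d* = 57.3 − 3.5 × (57.3 − 46.5)/8.4 = 57.3 − 37.8/8.4 = 52.8.
Pooling payoff: 0.80 × 57.3 + 0.20 × 46.5 = 55.14.
Difference: 52.8 − 55.14 = -2.34.
The high-fitness type would prefer the pooling outcome.

-2.34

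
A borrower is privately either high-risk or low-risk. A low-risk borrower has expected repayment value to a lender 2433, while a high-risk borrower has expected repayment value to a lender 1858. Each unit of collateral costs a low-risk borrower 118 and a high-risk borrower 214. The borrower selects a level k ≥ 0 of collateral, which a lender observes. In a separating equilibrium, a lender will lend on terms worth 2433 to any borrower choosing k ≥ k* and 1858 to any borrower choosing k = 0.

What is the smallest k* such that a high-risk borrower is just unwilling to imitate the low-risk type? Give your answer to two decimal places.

2.69

A high-risk borrower choosing k = 0 receives 1858.
Imitating at k* instead would pay 2433 at cost 214·k*, netting 2433 − 214·k*.
Indifference: 1858 = 2433 − 214·k*, so k* = (2433 − 1858) / 214 ≈ 2.69.
This is the high-risk type's binding incentive-compatibility constraint; any k ≥ 2.69 sustains separation on that side.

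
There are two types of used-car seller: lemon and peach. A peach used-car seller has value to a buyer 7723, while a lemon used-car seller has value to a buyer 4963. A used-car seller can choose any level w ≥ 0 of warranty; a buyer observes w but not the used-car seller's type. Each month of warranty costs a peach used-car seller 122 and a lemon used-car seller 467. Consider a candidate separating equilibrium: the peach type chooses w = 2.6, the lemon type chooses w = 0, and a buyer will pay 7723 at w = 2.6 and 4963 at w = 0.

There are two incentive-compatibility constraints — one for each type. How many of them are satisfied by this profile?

Lemon type: stay at 0 → 4963; mimic → 7723 − 467 × 2.6 = 6508.8. IC fails (4963 < 6508.8).
Peach type: signal → 7723 − 122 × 2.6 = 7405.8; deviate to 0 → 4963. IC holds (7405.8 ≥ 4963).
1 of 2 constraints hold, so this profile is not an equilibrium.

1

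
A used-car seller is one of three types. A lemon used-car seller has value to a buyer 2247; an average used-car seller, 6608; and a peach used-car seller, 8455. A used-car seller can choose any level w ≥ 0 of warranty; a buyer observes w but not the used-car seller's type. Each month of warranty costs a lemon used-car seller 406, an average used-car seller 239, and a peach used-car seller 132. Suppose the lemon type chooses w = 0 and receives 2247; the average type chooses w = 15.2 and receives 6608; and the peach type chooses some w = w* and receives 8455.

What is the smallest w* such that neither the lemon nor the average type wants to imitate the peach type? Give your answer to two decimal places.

22.93

Lemon type (on-path payoff 2247) won't mimic when 2247 ≥ 8455 − 406·w*, i.e. w* ≥ 15.29.
Average type (on-path payoff 6608 − 239×15.2 = 2975.2) won't mimic when 2975.2 ≥ 8455 − 239·w*, i.e. w* ≥ 22.93.
Both must hold, so w* = max(15.29, 22.93) = 22.93. The average type's constraint binds.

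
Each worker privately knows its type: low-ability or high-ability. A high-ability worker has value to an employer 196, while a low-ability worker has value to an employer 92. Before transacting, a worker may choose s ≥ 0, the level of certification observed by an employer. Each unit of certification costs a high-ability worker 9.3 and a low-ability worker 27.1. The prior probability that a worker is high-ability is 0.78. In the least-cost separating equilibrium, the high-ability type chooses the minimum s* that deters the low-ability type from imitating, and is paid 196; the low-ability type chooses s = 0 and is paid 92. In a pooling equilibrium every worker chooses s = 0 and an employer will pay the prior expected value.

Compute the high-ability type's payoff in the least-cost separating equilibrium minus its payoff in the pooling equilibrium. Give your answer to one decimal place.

-12.8

Least-cost separating signal: s* solves 92 = 196 − 27.1·s*, so s* = (196 − 92)/27.1 ≈ 3.8376.
High-ability type's separating payoff: 196 − 9.3 × s* = 196 − 9.3 × (196 − 92)/27.1 = 196 − 967.2/27.1 ≈ 160.310.
Pooling payoff: 0.78 × 196 + 0.22 × 92 = 173.12.
Difference: 160.310 − 173.12 = -12.81, i.e. -12.8 to one decimal place.
The high-ability type would prefer the pooling outcome.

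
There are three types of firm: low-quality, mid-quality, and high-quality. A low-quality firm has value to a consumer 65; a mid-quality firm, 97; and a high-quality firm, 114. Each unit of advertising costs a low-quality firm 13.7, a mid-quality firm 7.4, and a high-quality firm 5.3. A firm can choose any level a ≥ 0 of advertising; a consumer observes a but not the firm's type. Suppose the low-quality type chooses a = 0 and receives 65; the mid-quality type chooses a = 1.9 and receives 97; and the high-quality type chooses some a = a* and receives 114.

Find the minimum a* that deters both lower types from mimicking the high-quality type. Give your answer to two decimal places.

4.20

Low-quality type (on-path payoff 65) won't mimic when 65 ≥ 114 − 13.7·a*, i.e. a* ≥ 3.58.
Mid-quality type (on-path payoff 97 − 7.4×1.9 = 82.94) won't mimic when 82.94 ≥ 114 − 7.4·a*, i.e. a* ≥ 4.20.
Both must hold, so a* = max(3.58, 4.20) = 4.20. The mid-quality type's constraint binds.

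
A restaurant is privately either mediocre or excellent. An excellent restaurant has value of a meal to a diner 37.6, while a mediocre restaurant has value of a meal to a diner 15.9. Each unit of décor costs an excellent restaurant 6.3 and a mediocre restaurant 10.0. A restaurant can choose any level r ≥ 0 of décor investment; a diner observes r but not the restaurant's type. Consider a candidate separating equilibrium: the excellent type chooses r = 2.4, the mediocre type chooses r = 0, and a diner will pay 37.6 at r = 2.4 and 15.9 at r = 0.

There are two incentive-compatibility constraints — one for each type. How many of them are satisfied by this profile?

2

Excellent type: signal → 37.6 − 6.3 × 2.4 = 22.48; deviate to 0 → 15.9. IC holds (22.48 ≥ 15.9).
Mediocre type: stay at 0 → 15.9; mimic → 37.6 − 10.0 × 2.4 = 13.6. IC holds (15.9 ≥ 13.6).
2 of 2 constraints hold, so this is a separating equilibrium.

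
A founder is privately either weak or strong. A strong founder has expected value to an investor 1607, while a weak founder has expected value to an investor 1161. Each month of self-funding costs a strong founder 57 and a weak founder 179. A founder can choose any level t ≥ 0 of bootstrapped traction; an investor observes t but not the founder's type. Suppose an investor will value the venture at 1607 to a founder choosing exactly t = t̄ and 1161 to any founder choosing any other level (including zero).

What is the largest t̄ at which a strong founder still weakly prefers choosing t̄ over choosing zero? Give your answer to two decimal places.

7.82

Choosing t̄ yields the strong type 1607 − 57·t̄; choosing zero yields 1161.
The strong type is indifferent at 1607 − 57·t̄ = 1161, i.e. t̄ = (1607 − 1161) / 57 ≈ 7.82.
For any t̄ above 7.82 the strong type would rather pool at zero, so separation collapses.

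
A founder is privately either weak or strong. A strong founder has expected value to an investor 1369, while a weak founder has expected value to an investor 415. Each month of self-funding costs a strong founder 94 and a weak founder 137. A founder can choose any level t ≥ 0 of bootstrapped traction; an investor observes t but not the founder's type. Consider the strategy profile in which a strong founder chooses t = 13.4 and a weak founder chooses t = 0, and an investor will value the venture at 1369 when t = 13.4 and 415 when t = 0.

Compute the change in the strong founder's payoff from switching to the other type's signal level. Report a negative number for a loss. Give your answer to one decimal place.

Playing t = 13.4 the strong founder receives 1369 − 94 × 13.4 = 109.4.
Deviating to t = 0 yields 415 instead.
Gain from deviating: 415 − 109.4 = 305.6.
The gain is positive, so the strong type's incentive-compatibility constraint is violated — this profile is not a separating equilibrium.

305.6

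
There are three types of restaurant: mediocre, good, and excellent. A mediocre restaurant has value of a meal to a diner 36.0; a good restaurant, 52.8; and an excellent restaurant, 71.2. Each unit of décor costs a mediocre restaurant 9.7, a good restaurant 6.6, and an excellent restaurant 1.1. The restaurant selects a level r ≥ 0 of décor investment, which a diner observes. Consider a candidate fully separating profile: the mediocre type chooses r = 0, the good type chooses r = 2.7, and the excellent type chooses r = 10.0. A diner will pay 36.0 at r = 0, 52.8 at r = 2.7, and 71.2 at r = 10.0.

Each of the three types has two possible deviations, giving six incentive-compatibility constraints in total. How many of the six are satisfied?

Excellent (own payoff 71.2 − 1.1×10.0 = 60.2): to r=0 gives 36.0 → no gain ✓; to r=2.7 gives 52.8 − 1.1×2.7 = 49.83 → no gain ✓.
Good (own payoff 52.8 − 6.6×2.7 = 34.98): to r=0 gives 36.0 → profitable ✗; to r=10.0 gives 71.2 − 6.6×10.0 = 5.2 → no gain ✓.
Mediocre (own payoff 36.0): to r=2.7 gives 52.8 − 9.7×2.7 = 26.61 → no gain ✓; to r=10.0 gives 71.2 − 9.7×10.0 = -25.8 → no gain ✓.
5 of the 6 constraints hold; not an equilibrium.

5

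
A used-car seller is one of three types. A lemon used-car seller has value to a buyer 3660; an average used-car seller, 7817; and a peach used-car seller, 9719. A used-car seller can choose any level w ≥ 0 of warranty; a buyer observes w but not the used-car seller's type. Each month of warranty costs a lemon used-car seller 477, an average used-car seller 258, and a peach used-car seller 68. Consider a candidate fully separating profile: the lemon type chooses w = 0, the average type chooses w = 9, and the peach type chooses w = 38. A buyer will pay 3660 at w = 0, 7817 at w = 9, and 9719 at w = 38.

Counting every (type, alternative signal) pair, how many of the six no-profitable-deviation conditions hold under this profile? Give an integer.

5

Average (own payoff 7817 − 258×9 = 5495): to w=0 gives 3660 → no gain ✓; to w=38 gives 9719 − 258×38 = -85 → no gain ✓.
Lemon (own payoff 3660): to w=9 gives 7817 − 477×9 = 3524 → no gain ✓; to w=38 gives 9719 − 477×38 = -8407 → no gain ✓.
Peach (own payoff 9719 − 68×38 = 7135): to w=0 gives 3660 → no gain ✓; to w=9 gives 7817 − 68×9 = 7205 → profitable ✗.
5 of the 6 constraints hold; not an equilibrium.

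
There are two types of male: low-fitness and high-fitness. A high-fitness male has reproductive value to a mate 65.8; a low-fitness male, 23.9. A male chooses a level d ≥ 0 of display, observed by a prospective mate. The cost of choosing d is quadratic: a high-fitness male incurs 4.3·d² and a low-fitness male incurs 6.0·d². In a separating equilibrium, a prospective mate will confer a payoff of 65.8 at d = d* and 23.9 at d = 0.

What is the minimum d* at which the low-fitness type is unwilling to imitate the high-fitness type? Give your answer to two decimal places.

2.64

The low-fitness type at d = 0 receives 23.9; imitating at d* yields 65.8 − 6.0·d*².
Indifference: 23.9 = 65.8 − 6.0·d*², so d*² = (65.8 − 23.9) / 6.0 ≈ 6.9833.
d* = √6.9833 ≈ 2.64.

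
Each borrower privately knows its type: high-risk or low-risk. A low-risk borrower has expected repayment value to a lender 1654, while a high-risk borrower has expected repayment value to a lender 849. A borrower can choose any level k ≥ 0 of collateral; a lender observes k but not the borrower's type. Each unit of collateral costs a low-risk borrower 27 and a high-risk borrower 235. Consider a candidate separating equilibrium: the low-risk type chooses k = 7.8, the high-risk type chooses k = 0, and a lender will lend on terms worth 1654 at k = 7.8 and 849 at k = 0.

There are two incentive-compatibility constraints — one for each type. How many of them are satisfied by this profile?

2

High-risk type: stay at 0 → 849; mimic → 1654 − 235 × 7.8 = -179. IC holds (849 ≥ -179).
Low-risk type: signal → 1654 − 27 × 7.8 = 1443.4; deviate to 0 → 849. IC holds (1443.4 ≥ 849).
2 of 2 constraints hold, so this is a separating equilibrium.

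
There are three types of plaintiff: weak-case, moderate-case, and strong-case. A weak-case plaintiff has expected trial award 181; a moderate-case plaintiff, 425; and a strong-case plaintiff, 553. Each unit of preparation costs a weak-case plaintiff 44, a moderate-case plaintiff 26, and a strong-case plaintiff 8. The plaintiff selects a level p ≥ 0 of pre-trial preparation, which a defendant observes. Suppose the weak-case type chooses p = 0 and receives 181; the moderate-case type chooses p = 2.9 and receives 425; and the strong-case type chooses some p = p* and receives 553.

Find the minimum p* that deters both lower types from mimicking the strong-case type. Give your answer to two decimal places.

Moderate-case type (on-path payoff 425 − 26×2.9 = 349.6) won't mimic when 349.6 ≥ 553 − 26·p*, i.e. p* ≥ 7.82.
Weak-case type (on-path payoff 181) won't mimic when 181 ≥ 553 − 44·p*, i.e. p* ≥ 8.45.
Both must hold, so p* = max(8.45, 7.82) = 8.45. The weak-case type's constraint binds.

8.45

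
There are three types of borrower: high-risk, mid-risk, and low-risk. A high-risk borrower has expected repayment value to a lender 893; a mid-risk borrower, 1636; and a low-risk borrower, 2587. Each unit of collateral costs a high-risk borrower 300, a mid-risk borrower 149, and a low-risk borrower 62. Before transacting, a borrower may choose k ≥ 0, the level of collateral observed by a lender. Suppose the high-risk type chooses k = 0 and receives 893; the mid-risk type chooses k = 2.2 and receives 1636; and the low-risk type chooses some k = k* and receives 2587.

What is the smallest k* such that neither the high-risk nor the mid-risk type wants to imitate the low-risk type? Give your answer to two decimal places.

Mid-risk type (on-path payoff 1636 − 149×2.2 = 1308.2) won't mimic when 1308.2 ≥ 2587 − 149·k*, i.e. k* ≥ 8.58.
High-risk type (on-path payoff 893) won't mimic when 893 ≥ 2587 − 300·k*, i.e. k* ≥ 5.65.
Both must hold, so k* = max(5.65, 8.58) = 8.58. The mid-risk type's constraint binds.

8.58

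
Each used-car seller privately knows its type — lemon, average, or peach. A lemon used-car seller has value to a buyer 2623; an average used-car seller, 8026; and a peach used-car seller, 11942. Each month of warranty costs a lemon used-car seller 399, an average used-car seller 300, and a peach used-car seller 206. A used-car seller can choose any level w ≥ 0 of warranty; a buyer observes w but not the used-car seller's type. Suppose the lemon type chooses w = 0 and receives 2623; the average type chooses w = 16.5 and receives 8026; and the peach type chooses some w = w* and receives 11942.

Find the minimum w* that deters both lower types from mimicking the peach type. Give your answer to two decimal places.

29.55

Average type (on-path payoff 8026 − 300×16.5 = 3076) won't mimic when 3076 ≥ 11942 − 300·w*, i.e. w* ≥ 29.55.
Lemon type (on-path payoff 2623) won't mimic when 2623 ≥ 11942 − 399·w*, i.e. w* ≥ 23.36.
Both must hold, so w* = max(23.36, 29.55) = 29.55. The average type's constraint binds.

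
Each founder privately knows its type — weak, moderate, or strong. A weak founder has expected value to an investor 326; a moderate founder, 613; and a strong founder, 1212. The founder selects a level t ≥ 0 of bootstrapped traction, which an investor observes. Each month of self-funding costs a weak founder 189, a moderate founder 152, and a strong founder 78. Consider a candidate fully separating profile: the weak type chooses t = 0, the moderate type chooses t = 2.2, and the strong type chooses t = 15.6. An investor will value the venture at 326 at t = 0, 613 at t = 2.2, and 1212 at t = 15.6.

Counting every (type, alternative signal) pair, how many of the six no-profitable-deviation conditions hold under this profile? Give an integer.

Strong (own payoff 1212 − 78×15.6 = -4.8): to t=0 gives 326 → profitable ✗; to t=2.2 gives 613 − 78×2.2 = 441.4 → profitable ✗.
Moderate (own payoff 613 − 152×2.2 = 278.6): to t=0 gives 326 → profitable ✗; to t=15.6 gives 1212 − 152×15.6 = -1159.2 → no gain ✓.
Weak (own payoff 326): to t=2.2 gives 613 − 189×2.2 = 197.2 → no gain ✓; to t=15.6 gives 1212 − 189×15.6 = -1736.4 → no gain ✓.
3 of the 6 constraints hold; not an equilibrium.

3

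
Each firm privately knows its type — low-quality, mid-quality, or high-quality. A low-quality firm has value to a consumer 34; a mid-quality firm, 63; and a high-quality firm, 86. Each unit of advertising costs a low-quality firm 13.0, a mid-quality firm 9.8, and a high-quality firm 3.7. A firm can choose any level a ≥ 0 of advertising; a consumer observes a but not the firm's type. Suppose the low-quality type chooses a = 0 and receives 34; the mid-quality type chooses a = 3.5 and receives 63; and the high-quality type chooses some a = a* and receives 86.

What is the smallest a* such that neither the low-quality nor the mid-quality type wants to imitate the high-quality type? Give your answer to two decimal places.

5.85

Low-quality type (on-path payoff 34) won't mimic when 34 ≥ 86 − 13.0·a*, i.e. a* ≥ 4.00.
Mid-quality type (on-path payoff 63 − 9.8×3.5 = 28.7) won't mimic when 28.7 ≥ 86 − 9.8·a*, i.e. a* ≥ 5.85.
Both must hold, so a* = max(4.00, 5.85) = 5.85. The mid-quality type's constraint binds.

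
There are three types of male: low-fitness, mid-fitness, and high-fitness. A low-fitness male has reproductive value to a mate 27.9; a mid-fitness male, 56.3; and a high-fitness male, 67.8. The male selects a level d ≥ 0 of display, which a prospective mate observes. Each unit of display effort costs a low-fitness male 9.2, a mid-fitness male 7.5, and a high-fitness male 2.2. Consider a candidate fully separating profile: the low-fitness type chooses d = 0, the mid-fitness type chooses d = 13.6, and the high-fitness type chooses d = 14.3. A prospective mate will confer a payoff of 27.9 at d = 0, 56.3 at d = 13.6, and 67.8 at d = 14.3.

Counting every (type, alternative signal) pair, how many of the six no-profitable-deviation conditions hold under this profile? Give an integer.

High-fitness (own payoff 67.8 − 2.2×14.3 = 36.34): to d=0 gives 27.9 → no gain ✓; to d=13.6 gives 56.3 − 2.2×13.6 = 26.38 → no gain ✓.
Mid-fitness (own payoff 56.3 − 7.5×13.6 = -45.7): to d=0 gives 27.9 → profitable ✗; to d=14.3 gives 67.8 − 7.5×14.3 = -39.45 → profitable ✗.
Low-fitness (own payoff 27.9): to d=13.6 gives 56.3 − 9.2×13.6 = -68.82 → no gain ✓; to d=14.3 gives 67.8 − 9.2×14.3 = -63.76 → no gain ✓.
4 of the 6 constraints hold; not an equilibrium.

4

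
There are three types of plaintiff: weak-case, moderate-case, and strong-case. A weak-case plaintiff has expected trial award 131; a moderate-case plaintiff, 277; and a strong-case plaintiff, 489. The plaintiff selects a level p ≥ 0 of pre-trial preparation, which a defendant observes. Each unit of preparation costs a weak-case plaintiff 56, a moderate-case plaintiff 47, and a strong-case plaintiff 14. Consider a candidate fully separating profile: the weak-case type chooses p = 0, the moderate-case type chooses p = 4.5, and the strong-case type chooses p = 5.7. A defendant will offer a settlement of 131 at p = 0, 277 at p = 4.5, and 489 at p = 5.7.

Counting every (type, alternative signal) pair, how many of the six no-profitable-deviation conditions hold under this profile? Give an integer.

Weak-case (own payoff 131): to p=4.5 gives 277 − 56×4.5 = 25 → no gain ✓; to p=5.7 gives 489 − 56×5.7 = 169.8 → profitable ✗.
Moderate-case (own payoff 277 − 47×4.5 = 65.5): to p=0 gives 131 → profitable ✗; to p=5.7 gives 489 − 47×5.7 = 221.1 → profitable ✗.
Strong-case (own payoff 489 − 14×5.7 = 409.2): to p=0 gives 131 → no gain ✓; to p=4.5 gives 277 − 14×4.5 = 214 → no gain ✓.
3 of the 6 constraints hold; not an equilibrium.

3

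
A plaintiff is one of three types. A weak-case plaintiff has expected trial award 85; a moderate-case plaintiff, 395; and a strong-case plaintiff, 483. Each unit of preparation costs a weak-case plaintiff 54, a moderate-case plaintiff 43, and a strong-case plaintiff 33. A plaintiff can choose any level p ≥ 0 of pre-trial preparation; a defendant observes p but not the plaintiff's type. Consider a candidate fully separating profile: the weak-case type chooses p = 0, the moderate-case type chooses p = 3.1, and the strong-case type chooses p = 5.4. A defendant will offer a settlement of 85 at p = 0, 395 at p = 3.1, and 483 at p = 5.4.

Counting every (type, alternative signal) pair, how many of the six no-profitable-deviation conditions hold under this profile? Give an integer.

4

Strong-case (own payoff 483 − 33×5.4 = 304.8): to p=0 gives 85 → no gain ✓; to p=3.1 gives 395 − 33×3.1 = 292.7 → no gain ✓.
Moderate-case (own payoff 395 − 43×3.1 = 261.7): to p=0 gives 85 → no gain ✓; to p=5.4 gives 483 − 43×5.4 = 250.8 → no gain ✓.
Weak-case (own payoff 85): to p=3.1 gives 395 − 54×3.1 = 227.6 → profitable ✗; to p=5.4 gives 483 − 54×5.4 = 191.4 → profitable ✗.
4 of the 6 constraints hold; not an equilibrium.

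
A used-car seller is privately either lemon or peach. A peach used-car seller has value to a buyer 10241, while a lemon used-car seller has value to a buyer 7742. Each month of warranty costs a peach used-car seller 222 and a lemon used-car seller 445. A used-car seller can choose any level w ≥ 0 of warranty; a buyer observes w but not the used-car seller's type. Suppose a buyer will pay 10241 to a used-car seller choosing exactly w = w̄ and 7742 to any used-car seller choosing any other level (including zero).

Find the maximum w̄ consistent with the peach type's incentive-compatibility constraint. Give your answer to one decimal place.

Choosing w̄ yields the peach type 10241 − 222·w̄; choosing zero yields 7742.
The peach type is indifferent at 10241 − 222·w̄ = 7742, i.e. w̄ = (10241 − 7742) / 222 ≈ 11.3.
For any w̄ above 11.3 the peach type would rather pool at zero, so separation collapses.

11.3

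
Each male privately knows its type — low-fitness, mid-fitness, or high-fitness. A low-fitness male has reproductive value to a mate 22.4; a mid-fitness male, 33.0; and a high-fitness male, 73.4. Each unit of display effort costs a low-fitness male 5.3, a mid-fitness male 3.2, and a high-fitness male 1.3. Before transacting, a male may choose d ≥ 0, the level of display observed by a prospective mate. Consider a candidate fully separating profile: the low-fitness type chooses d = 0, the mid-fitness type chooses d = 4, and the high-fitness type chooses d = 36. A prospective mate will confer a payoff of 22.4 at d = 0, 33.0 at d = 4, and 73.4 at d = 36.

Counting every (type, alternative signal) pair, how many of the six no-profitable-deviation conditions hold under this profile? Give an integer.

High-fitness (own payoff 73.4 − 1.3×36 = 26.6): to d=0 gives 22.4 → no gain ✓; to d=4 gives 33.0 − 1.3×4 = 27.8 → profitable ✗.
Low-fitness (own payoff 22.4): to d=4 gives 33.0 − 5.3×4 = 11.8 → no gain ✓; to d=36 gives 73.4 − 5.3×36 = -117.4 → no gain ✓.
Mid-fitness (own payoff 33.0 − 3.2×4 = 20.2): to d=0 gives 22.4 → profitable ✗; to d=36 gives 73.4 − 3.2×36 = -41.8 → no gain ✓.
4 of the 6 constraints hold; not an equilibrium.

4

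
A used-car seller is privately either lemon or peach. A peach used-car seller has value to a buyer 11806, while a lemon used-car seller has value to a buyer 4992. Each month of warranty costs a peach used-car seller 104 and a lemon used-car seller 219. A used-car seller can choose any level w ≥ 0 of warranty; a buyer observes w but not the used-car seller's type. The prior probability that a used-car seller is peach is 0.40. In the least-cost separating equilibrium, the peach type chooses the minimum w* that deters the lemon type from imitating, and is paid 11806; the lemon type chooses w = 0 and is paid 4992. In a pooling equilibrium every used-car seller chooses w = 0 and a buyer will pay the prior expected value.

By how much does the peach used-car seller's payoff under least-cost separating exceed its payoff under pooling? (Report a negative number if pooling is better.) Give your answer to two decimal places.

Least-cost separating signal: w* solves 4992 = 11806 − 219·w*, so w* = (11806 − 4992)/219 ≈ 31.1142.
Peach type's separating payoff: 11806 − 104 × w* = 11806 − 104 × (11806 − 4992)/219 = 11806 − 708656/219 ≈ 8570.1279.
Pooling payoff: 0.40 × 11806 + 0.60 × 4992 = 7717.6.
Difference: 8570.1279 − 7717.6 = 852.5279, i.e. 852.53 to two decimal places.
The peach type prefers to separate.

852.53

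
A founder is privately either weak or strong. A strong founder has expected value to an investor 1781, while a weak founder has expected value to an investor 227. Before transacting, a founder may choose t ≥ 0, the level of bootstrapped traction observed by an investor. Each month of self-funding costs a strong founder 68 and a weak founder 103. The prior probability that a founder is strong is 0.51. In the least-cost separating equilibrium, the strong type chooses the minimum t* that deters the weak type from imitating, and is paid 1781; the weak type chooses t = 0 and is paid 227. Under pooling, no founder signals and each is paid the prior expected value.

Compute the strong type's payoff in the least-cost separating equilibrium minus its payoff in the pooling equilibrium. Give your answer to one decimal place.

Least-cost separating signal: t* solves 227 = 1781 − 103·t*, so t* = (1781 − 227)/103 ≈ 15.0874.
Strong type's separating payoff: 1781 − 68 × t* = 1781 − 68 × (1781 − 227)/103 = 1781 − 105672/103 ≈ 755.058.
Pooling payoff: 0.51 × 1781 + 0.49 × 227 = 1019.54.
Difference: 755.058 − 1019.54 = -264.482, i.e. -264.5 to one decimal place.
The strong type would prefer the pooling outcome.

-264.5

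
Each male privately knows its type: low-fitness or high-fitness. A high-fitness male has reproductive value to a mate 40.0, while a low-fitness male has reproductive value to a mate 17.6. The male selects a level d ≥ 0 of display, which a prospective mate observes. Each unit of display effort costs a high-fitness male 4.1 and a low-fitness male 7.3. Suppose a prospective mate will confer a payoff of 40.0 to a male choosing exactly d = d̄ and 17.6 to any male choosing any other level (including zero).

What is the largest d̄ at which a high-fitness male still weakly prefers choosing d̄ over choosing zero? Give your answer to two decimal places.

Choosing d̄ yields the high-fitness type 40.0 − 4.1·d̄; choosing zero yields 17.6.
The high-fitness type is indifferent at 40.0 − 4.1·d̄ = 17.6, i.e. d̄ = (40.0 − 17.6) / 4.1 ≈ 5.46.
For any d̄ above 5.46 the high-fitness type would rather pool at zero, so separation collapses.

5.46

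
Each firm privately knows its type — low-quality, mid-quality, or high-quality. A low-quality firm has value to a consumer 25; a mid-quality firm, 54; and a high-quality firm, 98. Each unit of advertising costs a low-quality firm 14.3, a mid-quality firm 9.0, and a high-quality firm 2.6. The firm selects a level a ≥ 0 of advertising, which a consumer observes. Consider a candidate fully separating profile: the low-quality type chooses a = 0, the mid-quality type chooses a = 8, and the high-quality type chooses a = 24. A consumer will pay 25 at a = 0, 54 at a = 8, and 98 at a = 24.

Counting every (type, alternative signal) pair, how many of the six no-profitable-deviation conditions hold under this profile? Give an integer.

Mid-quality (own payoff 54 − 9.0×8 = -18): to a=0 gives 25 → profitable ✗; to a=24 gives 98 − 9.0×24 = -118 → no gain ✓.
Low-quality (own payoff 25): to a=8 gives 54 − 14.3×8 = -60.4 → no gain ✓; to a=24 gives 98 − 14.3×24 = -245.2 → no gain ✓.
High-quality (own payoff 98 − 2.6×24 = 35.6): to a=0 gives 25 → no gain ✓; to a=8 gives 54 − 2.6×8 = 33.2 → no gain ✓.
5 of the 6 constraints hold; not an equilibrium.

5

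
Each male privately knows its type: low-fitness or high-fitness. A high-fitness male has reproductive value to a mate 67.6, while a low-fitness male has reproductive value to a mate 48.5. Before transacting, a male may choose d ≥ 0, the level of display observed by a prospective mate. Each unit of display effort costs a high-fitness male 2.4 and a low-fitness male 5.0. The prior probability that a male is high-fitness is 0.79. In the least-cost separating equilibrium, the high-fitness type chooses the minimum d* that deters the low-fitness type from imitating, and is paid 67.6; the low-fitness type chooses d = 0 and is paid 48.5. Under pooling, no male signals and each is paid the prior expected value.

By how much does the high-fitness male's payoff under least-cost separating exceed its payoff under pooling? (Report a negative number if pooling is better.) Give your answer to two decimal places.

Least-cost separating signal: d* solves 48.5 = 67.6 − 5.0·d*, so d* = (67.6 − 48.5)/5.0 = 3.82.
High-fitness type's separating payoff: 67.6 − 2.4 × d* = 67.6 − 2.4 × (67.6 − 48.5)/5.0 = 67.6 − 45.84/5.0 = 58.432.
Pooling payoff: 0.79 × 67.6 + 0.21 × 48.5 = 63.589.
Difference: 58.432 − 63.589 = -5.157, i.e. -5.16 to two decimal places.
The high-fitness type would prefer the pooling outcome.

-5.16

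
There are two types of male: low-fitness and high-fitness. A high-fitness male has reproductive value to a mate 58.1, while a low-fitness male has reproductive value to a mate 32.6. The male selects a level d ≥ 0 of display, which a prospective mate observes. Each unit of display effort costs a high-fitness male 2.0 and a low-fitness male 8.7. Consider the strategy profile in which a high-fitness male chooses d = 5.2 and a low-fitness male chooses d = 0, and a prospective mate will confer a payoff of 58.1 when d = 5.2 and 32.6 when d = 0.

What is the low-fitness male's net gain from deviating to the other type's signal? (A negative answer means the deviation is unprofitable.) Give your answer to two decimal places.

Playing d = 0 the low-fitness male receives 32.6.
Deviating to d = 5.2 brings payment 58.1 at cost 8.7 × 5.2 = 45.24, netting 12.86.
Gain from deviating: 12.86 − 32.6 = -19.74.
The gain is negative, so the low-fitness type's incentive-compatibility constraint is satisfied.

-19.74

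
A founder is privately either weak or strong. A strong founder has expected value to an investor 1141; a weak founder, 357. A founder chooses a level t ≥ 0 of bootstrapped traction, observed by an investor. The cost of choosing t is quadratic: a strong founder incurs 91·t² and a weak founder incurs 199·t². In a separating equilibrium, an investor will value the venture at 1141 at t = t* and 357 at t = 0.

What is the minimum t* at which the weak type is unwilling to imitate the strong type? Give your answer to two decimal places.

1.98

The weak type at t = 0 receives 357; imitating at t* yields 1141 − 199·t*².
Indifference: 357 = 1141 − 199·t*², so t*² = (1141 − 357) / 199 ≈ 3.9397.
t* = √3.9397 ≈ 1.98.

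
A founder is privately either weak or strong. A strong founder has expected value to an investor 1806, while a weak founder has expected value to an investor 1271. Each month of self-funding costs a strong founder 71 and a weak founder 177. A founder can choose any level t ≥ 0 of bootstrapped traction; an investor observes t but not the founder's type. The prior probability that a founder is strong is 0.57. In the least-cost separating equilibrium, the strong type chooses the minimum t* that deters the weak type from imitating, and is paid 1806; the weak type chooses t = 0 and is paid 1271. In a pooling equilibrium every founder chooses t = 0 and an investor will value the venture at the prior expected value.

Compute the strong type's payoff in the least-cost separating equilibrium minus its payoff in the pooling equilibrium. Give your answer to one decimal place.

15.4

Least-cost separating signal: t* solves 1271 = 1806 − 177·t*, so t* = (1806 − 1271)/177 ≈ 3.0226.
Strong type's separating payoff: 1806 − 71 × t* = 1806 − 71 × (1806 − 1271)/177 = 1806 − 37985/177 ≈ 1591.395.
Pooling payoff: 0.57 × 1806 + 0.43 × 1271 = 1575.95.
Difference: 1591.395 − 1575.95 = 15.445, i.e. 15.4 to one decimal place.
The strong type prefers to separate.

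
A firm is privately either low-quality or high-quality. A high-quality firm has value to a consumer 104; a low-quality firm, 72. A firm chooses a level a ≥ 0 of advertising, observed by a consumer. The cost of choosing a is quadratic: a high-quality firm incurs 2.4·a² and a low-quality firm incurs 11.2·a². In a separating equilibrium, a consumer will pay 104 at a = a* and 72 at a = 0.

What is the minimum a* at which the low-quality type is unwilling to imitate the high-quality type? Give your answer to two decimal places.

The low-quality type at a = 0 receives 72; imitating at a* yields 104 − 11.2·a*².
Indifference: 72 = 104 − 11.2·a*², so a*² = (104 − 72) / 11.2 ≈ 2.8571.
a* = √2.8571 ≈ 1.69.

1.69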